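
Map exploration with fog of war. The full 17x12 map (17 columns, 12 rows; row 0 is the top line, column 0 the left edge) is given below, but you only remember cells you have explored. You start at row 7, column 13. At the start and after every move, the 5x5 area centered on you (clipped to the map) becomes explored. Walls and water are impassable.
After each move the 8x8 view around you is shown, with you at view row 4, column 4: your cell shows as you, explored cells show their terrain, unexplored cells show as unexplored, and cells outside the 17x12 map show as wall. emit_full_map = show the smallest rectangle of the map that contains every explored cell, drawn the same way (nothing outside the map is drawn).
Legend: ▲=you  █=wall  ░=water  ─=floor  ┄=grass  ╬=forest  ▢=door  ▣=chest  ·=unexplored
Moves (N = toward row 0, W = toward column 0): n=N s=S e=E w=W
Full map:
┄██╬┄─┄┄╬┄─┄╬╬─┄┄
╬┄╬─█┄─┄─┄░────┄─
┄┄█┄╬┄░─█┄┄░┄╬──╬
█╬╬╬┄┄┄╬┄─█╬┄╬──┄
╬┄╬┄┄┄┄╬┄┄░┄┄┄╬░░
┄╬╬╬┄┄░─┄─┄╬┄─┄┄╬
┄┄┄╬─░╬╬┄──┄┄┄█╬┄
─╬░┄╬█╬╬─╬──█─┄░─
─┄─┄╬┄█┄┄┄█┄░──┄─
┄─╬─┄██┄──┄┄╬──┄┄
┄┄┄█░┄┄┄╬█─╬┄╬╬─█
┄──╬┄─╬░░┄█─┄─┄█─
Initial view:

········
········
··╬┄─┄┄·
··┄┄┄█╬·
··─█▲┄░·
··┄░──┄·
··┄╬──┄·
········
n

········
········
··┄┄┄╬░·
··╬┄─┄┄·
··┄┄▲█╬·
··─█─┄░·
··┄░──┄·
··┄╬──┄·

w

········
········
··░┄┄┄╬░
··┄╬┄─┄┄
··─┄▲┄█╬
··──█─┄░
··█┄░──┄
···┄╬──┄

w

········
········
··┄░┄┄┄╬
··─┄╬┄─┄
··──▲┄┄█
··╬──█─┄
··┄█┄░──
····┄╬──

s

········
··┄░┄┄┄╬
··─┄╬┄─┄
··──┄┄┄█
··╬─▲█─┄
··┄█┄░──
··─┄┄╬──
········

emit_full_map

┄░┄┄┄╬░
─┄╬┄─┄┄
──┄┄┄█╬
╬─▲█─┄░
┄█┄░──┄
─┄┄╬──┄

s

··┄░┄┄┄╬
··─┄╬┄─┄
··──┄┄┄█
··╬──█─┄
··┄█▲░──
··─┄┄╬──
··█─╬┄╬·
········

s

··─┄╬┄─┄
··──┄┄┄█
··╬──█─┄
··┄█┄░──
··─┄▲╬──
··█─╬┄╬·
··┄█─┄─·
████████

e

·─┄╬┄─┄┄
·──┄┄┄█╬
·╬──█─┄░
·┄█┄░──┄
·─┄┄▲──┄
·█─╬┄╬╬·
·┄█─┄─┄·
████████

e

─┄╬┄─┄┄·
──┄┄┄█╬·
╬──█─┄░·
┄█┄░──┄·
─┄┄╬▲─┄·
█─╬┄╬╬─·
┄█─┄─┄█·
████████

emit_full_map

┄░┄┄┄╬░
─┄╬┄─┄┄
──┄┄┄█╬
╬──█─┄░
┄█┄░──┄
─┄┄╬▲─┄
█─╬┄╬╬─
┄█─┄─┄█

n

┄░┄┄┄╬░·
─┄╬┄─┄┄·
──┄┄┄█╬·
╬──█─┄░·
┄█┄░▲─┄·
─┄┄╬──┄·
█─╬┄╬╬─·
┄█─┄─┄█·

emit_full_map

┄░┄┄┄╬░
─┄╬┄─┄┄
──┄┄┄█╬
╬──█─┄░
┄█┄░▲─┄
─┄┄╬──┄
█─╬┄╬╬─
┄█─┄─┄█


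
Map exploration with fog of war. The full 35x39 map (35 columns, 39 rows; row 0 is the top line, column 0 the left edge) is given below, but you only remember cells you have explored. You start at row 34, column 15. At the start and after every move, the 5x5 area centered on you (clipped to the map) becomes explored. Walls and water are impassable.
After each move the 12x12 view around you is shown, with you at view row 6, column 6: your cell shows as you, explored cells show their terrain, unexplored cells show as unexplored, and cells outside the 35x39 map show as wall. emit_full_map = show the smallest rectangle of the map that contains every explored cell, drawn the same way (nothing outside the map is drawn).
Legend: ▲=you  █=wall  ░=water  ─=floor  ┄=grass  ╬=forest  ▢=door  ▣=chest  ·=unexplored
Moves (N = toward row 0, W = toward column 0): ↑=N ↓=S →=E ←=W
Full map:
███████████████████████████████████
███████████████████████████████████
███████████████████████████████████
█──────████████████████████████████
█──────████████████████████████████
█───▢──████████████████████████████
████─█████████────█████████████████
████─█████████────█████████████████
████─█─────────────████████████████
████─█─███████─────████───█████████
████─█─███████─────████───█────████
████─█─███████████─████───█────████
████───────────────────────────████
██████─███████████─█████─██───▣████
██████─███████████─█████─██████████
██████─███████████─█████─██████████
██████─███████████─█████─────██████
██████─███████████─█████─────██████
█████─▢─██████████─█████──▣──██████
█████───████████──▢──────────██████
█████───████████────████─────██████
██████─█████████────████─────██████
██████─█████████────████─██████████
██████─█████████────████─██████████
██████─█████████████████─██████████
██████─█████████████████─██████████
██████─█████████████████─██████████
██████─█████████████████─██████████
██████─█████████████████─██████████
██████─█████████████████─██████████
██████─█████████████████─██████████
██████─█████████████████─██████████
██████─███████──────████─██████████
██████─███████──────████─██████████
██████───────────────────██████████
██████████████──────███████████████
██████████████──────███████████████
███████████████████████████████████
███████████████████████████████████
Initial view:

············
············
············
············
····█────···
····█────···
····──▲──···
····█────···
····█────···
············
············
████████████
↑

············
············
············
············
····█████···
····█────···
····█─▲──···
····─────···
····█────···
····█────···
············
············

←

············
············
············
············
····██████··
····██────··
····██▲───··
····──────··
····██────··
·····█────··
············
············

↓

············
············
············
····██████··
····██────··
····██────··
····──▲───··
····██────··
····██────··
············
············
████████████

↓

············
············
····██████··
····██────··
····██────··
····──────··
····██▲───··
····██────··
····█████···
············
████████████
████████████

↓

············
····██████··
····██────··
····██────··
····──────··
····██────··
····██▲───··
····█████···
····█████···
████████████
████████████
████████████

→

············
···██████···
···██────···
···██────···
···──────···
···██────···
···██─▲──···
···██████···
···██████···
████████████
████████████
████████████

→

············
··██████····
··██────····
··██────····
··───────···
··██─────···
··██──▲──···
··███████···
··███████···
████████████
████████████
████████████

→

············
·██████·····
·██────·····
·██────·····
·────────···
·██──────···
·██───▲──···
·████████···
·████████···
████████████
████████████
████████████

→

············
██████······
██────······
██────······
─────────···
██──────█···
██────▲─█···
█████████···
█████████···
████████████
████████████
████████████

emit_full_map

██████···
██────···
██────···
─────────
██──────█
██────▲─█
█████████
█████████

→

············
█████·······
█────·······
█────·······
─────────···
█──────██···
█─────▲██···
█████████···
█████████···
████████████
████████████
████████████

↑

············
············
█████·······
█────·······
█──────██···
─────────···
█─────▲██···
█──────██···
█████████···
█████████···
████████████
████████████

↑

············
············
············
█████·······
█──────██···
█──────██···
──────▲──···
█──────██···
█──────██···
█████████···
█████████···
████████████

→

············
············
············
████········
──────███···
──────███···
──────▲──···
──────███···
──────███···
████████····
████████····
████████████

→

············
············
············
███·········
─────████···
─────████···
──────▲──···
─────████···
─────████···
███████·····
███████·····
████████████

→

············
············
············
██··········
────████─···
────████─···
──────▲──···
────█████···
────█████···
██████······
██████······
████████████

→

············
············
············
█···········
───████─█···
───████─█···
──────▲─█···
───██████···
───██████···
█████·······
█████·······
████████████

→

············
············
············
············
──████─██···
──████─██···
──────▲██···
──███████···
──███████···
████········
████········
████████████

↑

············
············
············
············
····██─██···
──████─██···
──████▲██···
───────██···
──███████···
──███████···
████········
████········

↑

············
············
············
············
····██─██···
····██─██···
──████▲██···
──████─██···
───────██···
──███████···
──███████···
████········

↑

············
············
············
············
····██─██···
····██─██···
····██▲██···
──████─██···
──████─██···
───────██···
──███████···
──███████···

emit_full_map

··········██─██
··········██─██
██████····██▲██
██──────████─██
██──────████─██
─────────────██
██──────███████
██──────███████
██████████·····
██████████·····

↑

············
············
············
············
····██─██···
····██─██···
····██▲██···
····██─██···
──████─██···
──████─██···
───────██···
──███████···

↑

············
············
············
············
····██─██···
····██─██···
····██▲██···
····██─██···
····██─██···
──████─██···
──████─██···
───────██···

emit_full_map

··········██─██
··········██─██
··········██▲██
··········██─██
██████····██─██
██──────████─██
██──────████─██
─────────────██
██──────███████
██──────███████
██████████·····
██████████·····


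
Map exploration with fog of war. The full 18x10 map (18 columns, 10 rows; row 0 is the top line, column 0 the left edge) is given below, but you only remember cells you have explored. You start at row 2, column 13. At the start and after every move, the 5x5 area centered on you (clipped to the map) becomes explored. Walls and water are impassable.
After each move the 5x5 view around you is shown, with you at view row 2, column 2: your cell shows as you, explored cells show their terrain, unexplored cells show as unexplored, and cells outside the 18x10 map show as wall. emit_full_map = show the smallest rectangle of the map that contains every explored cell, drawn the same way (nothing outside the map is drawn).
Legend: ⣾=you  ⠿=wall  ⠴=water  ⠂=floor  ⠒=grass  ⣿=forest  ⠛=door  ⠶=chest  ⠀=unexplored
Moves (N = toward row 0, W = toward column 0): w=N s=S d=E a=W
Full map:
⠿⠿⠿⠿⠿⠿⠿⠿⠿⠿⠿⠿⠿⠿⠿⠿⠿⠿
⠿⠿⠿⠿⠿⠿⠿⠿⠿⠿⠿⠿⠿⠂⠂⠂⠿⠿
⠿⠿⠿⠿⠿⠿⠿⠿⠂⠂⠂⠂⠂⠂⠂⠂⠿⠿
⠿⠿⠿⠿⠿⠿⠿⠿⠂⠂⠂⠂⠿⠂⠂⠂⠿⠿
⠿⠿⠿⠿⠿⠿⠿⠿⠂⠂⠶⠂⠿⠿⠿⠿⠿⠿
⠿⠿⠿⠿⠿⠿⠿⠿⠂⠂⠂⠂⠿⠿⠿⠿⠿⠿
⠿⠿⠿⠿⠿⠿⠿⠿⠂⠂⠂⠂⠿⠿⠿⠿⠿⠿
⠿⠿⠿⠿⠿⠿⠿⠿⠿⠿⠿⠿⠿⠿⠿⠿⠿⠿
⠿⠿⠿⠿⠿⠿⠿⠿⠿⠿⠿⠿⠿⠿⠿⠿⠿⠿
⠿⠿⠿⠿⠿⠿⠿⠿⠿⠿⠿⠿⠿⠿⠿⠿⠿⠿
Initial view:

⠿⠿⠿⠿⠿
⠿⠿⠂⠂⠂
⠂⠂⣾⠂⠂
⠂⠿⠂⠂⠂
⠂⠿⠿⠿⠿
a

⠿⠿⠿⠿⠿
⠿⠿⠿⠂⠂
⠂⠂⣾⠂⠂
⠂⠂⠿⠂⠂
⠶⠂⠿⠿⠿

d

⠿⠿⠿⠿⠿
⠿⠿⠂⠂⠂
⠂⠂⣾⠂⠂
⠂⠿⠂⠂⠂
⠂⠿⠿⠿⠿

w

⠿⠿⠿⠿⠿
⠿⠿⠿⠿⠿
⠿⠿⣾⠂⠂
⠂⠂⠂⠂⠂
⠂⠿⠂⠂⠂

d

⠿⠿⠿⠿⠿
⠿⠿⠿⠿⠿
⠿⠂⣾⠂⠿
⠂⠂⠂⠂⠿
⠿⠂⠂⠂⠿

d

⠿⠿⠿⠿⠿
⠿⠿⠿⠿⠿
⠂⠂⣾⠿⠿
⠂⠂⠂⠿⠿
⠂⠂⠂⠿⠿

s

⠿⠿⠿⠿⠿
⠂⠂⠂⠿⠿
⠂⠂⣾⠿⠿
⠂⠂⠂⠿⠿
⠿⠿⠿⠿⠿

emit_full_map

⠿⠿⠿⠿⠿⠿⠿⠿
⠿⠿⠿⠂⠂⠂⠿⠿
⠂⠂⠂⠂⠂⣾⠿⠿
⠂⠂⠿⠂⠂⠂⠿⠿
⠶⠂⠿⠿⠿⠿⠿⠿

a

⠿⠿⠿⠿⠿
⠿⠂⠂⠂⠿
⠂⠂⣾⠂⠿
⠿⠂⠂⠂⠿
⠿⠿⠿⠿⠿

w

⠿⠿⠿⠿⠿
⠿⠿⠿⠿⠿
⠿⠂⣾⠂⠿
⠂⠂⠂⠂⠿
⠿⠂⠂⠂⠿

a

⠿⠿⠿⠿⠿
⠿⠿⠿⠿⠿
⠿⠿⣾⠂⠂
⠂⠂⠂⠂⠂
⠂⠿⠂⠂⠂

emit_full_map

⠿⠿⠿⠿⠿⠿⠿⠿
⠿⠿⠿⣾⠂⠂⠿⠿
⠂⠂⠂⠂⠂⠂⠿⠿
⠂⠂⠿⠂⠂⠂⠿⠿
⠶⠂⠿⠿⠿⠿⠿⠿


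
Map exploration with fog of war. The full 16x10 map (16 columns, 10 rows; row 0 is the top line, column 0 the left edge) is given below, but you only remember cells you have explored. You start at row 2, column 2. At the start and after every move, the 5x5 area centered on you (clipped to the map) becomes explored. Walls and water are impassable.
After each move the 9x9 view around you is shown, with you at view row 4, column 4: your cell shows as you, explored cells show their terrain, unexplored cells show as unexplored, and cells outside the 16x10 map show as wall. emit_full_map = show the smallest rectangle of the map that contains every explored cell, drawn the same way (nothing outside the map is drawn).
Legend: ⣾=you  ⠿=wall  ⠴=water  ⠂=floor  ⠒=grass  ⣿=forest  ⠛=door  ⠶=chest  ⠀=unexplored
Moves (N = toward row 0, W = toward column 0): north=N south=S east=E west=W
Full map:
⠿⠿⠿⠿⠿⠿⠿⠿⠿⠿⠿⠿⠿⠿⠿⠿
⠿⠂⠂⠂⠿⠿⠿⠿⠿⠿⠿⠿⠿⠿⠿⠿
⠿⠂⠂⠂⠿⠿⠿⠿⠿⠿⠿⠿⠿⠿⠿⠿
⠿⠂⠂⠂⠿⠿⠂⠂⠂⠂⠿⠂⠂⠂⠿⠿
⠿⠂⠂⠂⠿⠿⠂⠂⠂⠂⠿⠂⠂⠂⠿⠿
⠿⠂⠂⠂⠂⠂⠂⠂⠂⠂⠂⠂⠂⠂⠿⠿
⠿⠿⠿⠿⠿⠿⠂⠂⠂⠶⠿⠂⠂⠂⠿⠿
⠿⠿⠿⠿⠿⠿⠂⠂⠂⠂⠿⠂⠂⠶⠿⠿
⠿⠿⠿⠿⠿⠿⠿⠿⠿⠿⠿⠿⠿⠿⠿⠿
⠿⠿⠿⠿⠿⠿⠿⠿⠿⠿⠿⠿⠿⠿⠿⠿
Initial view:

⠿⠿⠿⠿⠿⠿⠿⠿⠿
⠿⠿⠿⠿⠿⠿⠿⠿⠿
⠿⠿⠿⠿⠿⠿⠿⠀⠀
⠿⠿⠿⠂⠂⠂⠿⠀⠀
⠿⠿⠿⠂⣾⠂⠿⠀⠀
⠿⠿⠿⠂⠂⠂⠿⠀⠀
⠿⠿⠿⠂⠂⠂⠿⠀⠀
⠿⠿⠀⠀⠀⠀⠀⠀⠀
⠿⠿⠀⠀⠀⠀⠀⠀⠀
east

⠿⠿⠿⠿⠿⠿⠿⠿⠿
⠿⠿⠿⠿⠿⠿⠿⠿⠿
⠿⠿⠿⠿⠿⠿⠿⠀⠀
⠿⠿⠂⠂⠂⠿⠿⠀⠀
⠿⠿⠂⠂⣾⠿⠿⠀⠀
⠿⠿⠂⠂⠂⠿⠿⠀⠀
⠿⠿⠂⠂⠂⠿⠿⠀⠀
⠿⠀⠀⠀⠀⠀⠀⠀⠀
⠿⠀⠀⠀⠀⠀⠀⠀⠀

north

⠿⠿⠿⠿⠿⠿⠿⠿⠿
⠿⠿⠿⠿⠿⠿⠿⠿⠿
⠿⠿⠿⠿⠿⠿⠿⠿⠿
⠿⠿⠿⠿⠿⠿⠿⠀⠀
⠿⠿⠂⠂⣾⠿⠿⠀⠀
⠿⠿⠂⠂⠂⠿⠿⠀⠀
⠿⠿⠂⠂⠂⠿⠿⠀⠀
⠿⠿⠂⠂⠂⠿⠿⠀⠀
⠿⠀⠀⠀⠀⠀⠀⠀⠀

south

⠿⠿⠿⠿⠿⠿⠿⠿⠿
⠿⠿⠿⠿⠿⠿⠿⠿⠿
⠿⠿⠿⠿⠿⠿⠿⠀⠀
⠿⠿⠂⠂⠂⠿⠿⠀⠀
⠿⠿⠂⠂⣾⠿⠿⠀⠀
⠿⠿⠂⠂⠂⠿⠿⠀⠀
⠿⠿⠂⠂⠂⠿⠿⠀⠀
⠿⠀⠀⠀⠀⠀⠀⠀⠀
⠿⠀⠀⠀⠀⠀⠀⠀⠀

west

⠿⠿⠿⠿⠿⠿⠿⠿⠿
⠿⠿⠿⠿⠿⠿⠿⠿⠿
⠿⠿⠿⠿⠿⠿⠿⠿⠀
⠿⠿⠿⠂⠂⠂⠿⠿⠀
⠿⠿⠿⠂⣾⠂⠿⠿⠀
⠿⠿⠿⠂⠂⠂⠿⠿⠀
⠿⠿⠿⠂⠂⠂⠿⠿⠀
⠿⠿⠀⠀⠀⠀⠀⠀⠀
⠿⠿⠀⠀⠀⠀⠀⠀⠀


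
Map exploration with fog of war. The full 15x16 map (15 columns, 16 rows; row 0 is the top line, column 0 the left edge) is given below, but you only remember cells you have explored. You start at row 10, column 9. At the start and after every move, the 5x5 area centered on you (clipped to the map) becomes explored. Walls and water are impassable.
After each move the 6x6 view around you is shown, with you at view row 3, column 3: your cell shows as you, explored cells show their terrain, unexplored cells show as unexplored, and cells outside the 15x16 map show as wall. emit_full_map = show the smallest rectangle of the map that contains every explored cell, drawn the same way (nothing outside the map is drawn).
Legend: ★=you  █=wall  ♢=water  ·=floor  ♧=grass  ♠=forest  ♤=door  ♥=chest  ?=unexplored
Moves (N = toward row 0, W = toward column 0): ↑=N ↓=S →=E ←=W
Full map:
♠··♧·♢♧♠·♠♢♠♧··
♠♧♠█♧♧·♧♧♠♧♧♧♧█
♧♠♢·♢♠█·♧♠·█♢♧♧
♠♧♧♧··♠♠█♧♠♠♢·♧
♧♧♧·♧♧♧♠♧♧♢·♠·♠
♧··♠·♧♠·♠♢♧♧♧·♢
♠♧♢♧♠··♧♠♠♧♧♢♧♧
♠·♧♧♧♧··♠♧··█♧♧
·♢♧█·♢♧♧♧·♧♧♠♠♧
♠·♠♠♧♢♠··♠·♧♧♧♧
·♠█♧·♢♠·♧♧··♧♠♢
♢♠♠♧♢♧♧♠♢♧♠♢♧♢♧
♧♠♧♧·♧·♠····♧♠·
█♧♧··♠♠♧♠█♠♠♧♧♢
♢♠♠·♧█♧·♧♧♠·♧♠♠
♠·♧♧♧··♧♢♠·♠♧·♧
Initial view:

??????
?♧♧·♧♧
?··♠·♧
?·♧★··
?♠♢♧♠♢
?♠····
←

??????
?♧♧♧·♧
?♠··♠·
?♠·★♧·
?♧♠♢♧♠
?·♠···

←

??????
?♢♧♧♧·
?♢♠··♠
?♢♠★♧♧
?♧♧♠♢♧
?♧·♠··

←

??????
?·♢♧♧♧
?♧♢♠··
?·♢★·♧
?♢♧♧♠♢
?·♧·♠·

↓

?·♢♧♧♧
?♧♢♠··
?·♢♠·♧
?♢♧★♠♢
?·♧·♠·
?·♠♠♧♠

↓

?♧♢♠··
?·♢♠·♧
?♢♧♧♠♢
?·♧★♠·
?·♠♠♧♠
?♧█♧·♧

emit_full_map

·♢♧♧♧·♧♧
♧♢♠··♠·♧
·♢♠·♧♧··
♢♧♧♠♢♧♠♢
·♧★♠····
·♠♠♧♠???
♧█♧·♧???

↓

?·♢♠·♧
?♢♧♧♠♢
?·♧·♠·
?·♠★♧♠
?♧█♧·♧
?♧··♧♢

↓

?♢♧♧♠♢
?·♧·♠·
?·♠♠♧♠
?♧█★·♧
?♧··♧♢
██████

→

♢♧♧♠♢♧
·♧·♠··
·♠♠♧♠█
♧█♧★♧♧
♧··♧♢♠
██████

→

♧♧♠♢♧♠
♧·♠···
♠♠♧♠█♠
█♧·★♧♠
··♧♢♠·
██████

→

♧♠♢♧♠♢
·♠····
♠♧♠█♠♠
♧·♧★♠·
·♧♢♠·♠
██████

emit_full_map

·♢♧♧♧·♧♧
♧♢♠··♠·♧
·♢♠·♧♧··
♢♧♧♠♢♧♠♢
·♧·♠····
·♠♠♧♠█♠♠
♧█♧·♧★♠·
♧··♧♢♠·♠

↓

·♠····
♠♧♠█♠♠
♧·♧♧♠·
·♧♢★·♠
██████
██████

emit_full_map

·♢♧♧♧·♧♧
♧♢♠··♠·♧
·♢♠·♧♧··
♢♧♧♠♢♧♠♢
·♧·♠····
·♠♠♧♠█♠♠
♧█♧·♧♧♠·
♧··♧♢★·♠


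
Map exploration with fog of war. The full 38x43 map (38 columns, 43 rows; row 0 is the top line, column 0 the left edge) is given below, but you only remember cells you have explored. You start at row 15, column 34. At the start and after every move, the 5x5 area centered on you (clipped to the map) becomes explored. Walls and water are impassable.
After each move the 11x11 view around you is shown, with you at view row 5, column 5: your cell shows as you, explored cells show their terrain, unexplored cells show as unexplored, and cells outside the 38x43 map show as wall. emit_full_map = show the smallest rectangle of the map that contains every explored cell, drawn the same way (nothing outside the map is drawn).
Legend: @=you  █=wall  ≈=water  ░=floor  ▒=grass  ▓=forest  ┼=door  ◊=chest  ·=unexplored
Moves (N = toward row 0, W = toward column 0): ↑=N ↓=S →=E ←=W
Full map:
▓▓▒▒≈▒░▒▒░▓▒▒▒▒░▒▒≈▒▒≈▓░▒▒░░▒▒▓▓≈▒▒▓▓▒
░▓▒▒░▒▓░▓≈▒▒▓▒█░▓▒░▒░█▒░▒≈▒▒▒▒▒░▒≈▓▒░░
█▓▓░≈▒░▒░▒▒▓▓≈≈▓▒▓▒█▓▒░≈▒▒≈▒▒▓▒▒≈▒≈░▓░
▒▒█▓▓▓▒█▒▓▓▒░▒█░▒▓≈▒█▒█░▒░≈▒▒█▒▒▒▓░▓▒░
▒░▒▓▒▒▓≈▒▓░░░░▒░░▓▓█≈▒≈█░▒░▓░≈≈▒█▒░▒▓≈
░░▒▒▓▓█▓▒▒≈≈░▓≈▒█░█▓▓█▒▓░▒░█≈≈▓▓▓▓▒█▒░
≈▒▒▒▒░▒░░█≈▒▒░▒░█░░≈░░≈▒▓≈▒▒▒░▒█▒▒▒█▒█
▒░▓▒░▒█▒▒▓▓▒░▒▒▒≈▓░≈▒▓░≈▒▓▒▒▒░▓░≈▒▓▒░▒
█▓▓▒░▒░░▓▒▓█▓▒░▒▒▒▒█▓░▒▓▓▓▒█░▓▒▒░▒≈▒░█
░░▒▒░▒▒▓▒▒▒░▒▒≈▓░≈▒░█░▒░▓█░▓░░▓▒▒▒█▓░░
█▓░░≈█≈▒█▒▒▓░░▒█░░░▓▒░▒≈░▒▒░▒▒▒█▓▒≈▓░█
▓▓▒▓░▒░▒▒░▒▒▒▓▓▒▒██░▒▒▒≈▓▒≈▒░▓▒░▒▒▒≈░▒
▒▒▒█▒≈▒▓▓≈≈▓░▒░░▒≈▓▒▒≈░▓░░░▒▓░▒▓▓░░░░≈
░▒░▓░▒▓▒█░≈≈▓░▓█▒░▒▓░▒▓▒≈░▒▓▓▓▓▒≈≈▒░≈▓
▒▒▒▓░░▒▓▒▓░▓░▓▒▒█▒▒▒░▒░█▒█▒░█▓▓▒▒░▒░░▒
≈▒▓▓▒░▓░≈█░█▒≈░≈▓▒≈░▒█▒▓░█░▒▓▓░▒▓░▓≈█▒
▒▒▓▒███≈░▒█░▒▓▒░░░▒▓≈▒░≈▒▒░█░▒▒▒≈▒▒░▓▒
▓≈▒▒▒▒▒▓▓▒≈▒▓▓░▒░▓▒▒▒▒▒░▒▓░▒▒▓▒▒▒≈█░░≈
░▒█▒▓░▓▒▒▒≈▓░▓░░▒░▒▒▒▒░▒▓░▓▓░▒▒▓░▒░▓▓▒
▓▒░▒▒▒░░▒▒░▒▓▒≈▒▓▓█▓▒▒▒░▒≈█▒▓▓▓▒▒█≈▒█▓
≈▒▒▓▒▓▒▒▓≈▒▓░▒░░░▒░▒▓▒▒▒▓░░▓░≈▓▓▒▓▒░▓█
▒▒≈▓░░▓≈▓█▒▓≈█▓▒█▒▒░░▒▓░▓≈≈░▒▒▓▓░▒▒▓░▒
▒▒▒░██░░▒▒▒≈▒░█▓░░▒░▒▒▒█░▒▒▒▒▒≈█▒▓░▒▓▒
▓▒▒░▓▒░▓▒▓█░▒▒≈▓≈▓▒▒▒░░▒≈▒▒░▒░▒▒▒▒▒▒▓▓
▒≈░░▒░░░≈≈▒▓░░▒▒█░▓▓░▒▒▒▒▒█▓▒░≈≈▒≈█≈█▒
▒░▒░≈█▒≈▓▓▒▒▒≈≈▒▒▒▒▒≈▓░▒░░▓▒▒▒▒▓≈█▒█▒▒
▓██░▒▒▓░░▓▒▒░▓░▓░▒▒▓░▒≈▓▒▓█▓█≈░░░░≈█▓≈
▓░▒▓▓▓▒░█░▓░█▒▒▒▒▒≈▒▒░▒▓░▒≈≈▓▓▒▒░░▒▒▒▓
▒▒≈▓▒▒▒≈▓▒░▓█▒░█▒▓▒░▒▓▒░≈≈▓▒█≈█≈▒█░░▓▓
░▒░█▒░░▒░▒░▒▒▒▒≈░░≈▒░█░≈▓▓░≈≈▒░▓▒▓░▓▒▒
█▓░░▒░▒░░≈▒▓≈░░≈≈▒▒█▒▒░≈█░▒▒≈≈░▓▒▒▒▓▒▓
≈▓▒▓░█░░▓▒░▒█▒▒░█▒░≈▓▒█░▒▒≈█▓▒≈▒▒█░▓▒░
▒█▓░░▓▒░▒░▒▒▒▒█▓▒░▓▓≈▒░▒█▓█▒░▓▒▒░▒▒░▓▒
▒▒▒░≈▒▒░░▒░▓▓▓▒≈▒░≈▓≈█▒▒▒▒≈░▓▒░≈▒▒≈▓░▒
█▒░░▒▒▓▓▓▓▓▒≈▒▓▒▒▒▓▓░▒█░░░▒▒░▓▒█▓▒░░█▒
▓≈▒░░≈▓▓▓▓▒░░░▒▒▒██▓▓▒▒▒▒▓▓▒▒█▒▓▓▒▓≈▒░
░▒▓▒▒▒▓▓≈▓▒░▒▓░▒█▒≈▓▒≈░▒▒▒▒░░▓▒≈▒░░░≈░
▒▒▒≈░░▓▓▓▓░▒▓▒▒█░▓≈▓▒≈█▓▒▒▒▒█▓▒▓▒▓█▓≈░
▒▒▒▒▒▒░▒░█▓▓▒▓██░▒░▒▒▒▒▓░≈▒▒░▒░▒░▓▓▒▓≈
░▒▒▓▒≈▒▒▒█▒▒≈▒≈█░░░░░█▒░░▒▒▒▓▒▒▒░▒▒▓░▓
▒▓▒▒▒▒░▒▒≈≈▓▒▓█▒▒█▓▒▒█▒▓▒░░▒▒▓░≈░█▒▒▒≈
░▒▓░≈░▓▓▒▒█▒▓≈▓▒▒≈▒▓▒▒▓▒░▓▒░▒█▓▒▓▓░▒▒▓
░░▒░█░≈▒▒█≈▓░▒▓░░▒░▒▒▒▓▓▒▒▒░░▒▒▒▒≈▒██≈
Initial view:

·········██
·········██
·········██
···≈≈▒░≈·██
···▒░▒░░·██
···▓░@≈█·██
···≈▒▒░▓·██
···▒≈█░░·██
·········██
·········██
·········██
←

··········█
··········█
··········█
···▒≈≈▒░≈·█
···▒▒░▒░░·█
···▒▓@▓≈█·█
···▒≈▒▒░▓·█
···▒▒≈█░░·█
··········█
··········█
··········█

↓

··········█
··········█
···▒≈≈▒░≈·█
···▒▒░▒░░·█
···▒▓░▓≈█·█
···▒≈@▒░▓·█
···▒▒≈█░░·█
···▓░▒░▓··█
··········█
··········█
··········█

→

·········██
·········██
··▒≈≈▒░≈·██
··▒▒░▒░░·██
··▒▓░▓≈█·██
··▒≈▒@░▓·██
··▒▒≈█░░·██
··▓░▒░▓▓·██
·········██
·········██
·········██

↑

·········██
·········██
·········██
··▒≈≈▒░≈·██
··▒▒░▒░░·██
··▒▓░@≈█·██
··▒≈▒▒░▓·██
··▒▒≈█░░·██
··▓░▒░▓▓·██
·········██
·········██

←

··········█
··········█
··········█
···▒≈≈▒░≈·█
···▒▒░▒░░·█
···▒▓@▓≈█·█
···▒≈▒▒░▓·█
···▒▒≈█░░·█
···▓░▒░▓▓·█
··········█
··········█

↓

··········█
··········█
···▒≈≈▒░≈·█
···▒▒░▒░░·█
···▒▓░▓≈█·█
···▒≈@▒░▓·█
···▒▒≈█░░·█
···▓░▒░▓▓·█
··········█
··········█
··········█

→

·········██
·········██
··▒≈≈▒░≈·██
··▒▒░▒░░·██
··▒▓░▓≈█·██
··▒≈▒@░▓·██
··▒▒≈█░░·██
··▓░▒░▓▓·██
·········██
·········██
·········██

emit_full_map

▒≈≈▒░≈
▒▒░▒░░
▒▓░▓≈█
▒≈▒@░▓
▒▒≈█░░
▓░▒░▓▓

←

··········█
··········█
···▒≈≈▒░≈·█
···▒▒░▒░░·█
···▒▓░▓≈█·█
···▒≈@▒░▓·█
···▒▒≈█░░·█
···▓░▒░▓▓·█
··········█
··········█
··········█


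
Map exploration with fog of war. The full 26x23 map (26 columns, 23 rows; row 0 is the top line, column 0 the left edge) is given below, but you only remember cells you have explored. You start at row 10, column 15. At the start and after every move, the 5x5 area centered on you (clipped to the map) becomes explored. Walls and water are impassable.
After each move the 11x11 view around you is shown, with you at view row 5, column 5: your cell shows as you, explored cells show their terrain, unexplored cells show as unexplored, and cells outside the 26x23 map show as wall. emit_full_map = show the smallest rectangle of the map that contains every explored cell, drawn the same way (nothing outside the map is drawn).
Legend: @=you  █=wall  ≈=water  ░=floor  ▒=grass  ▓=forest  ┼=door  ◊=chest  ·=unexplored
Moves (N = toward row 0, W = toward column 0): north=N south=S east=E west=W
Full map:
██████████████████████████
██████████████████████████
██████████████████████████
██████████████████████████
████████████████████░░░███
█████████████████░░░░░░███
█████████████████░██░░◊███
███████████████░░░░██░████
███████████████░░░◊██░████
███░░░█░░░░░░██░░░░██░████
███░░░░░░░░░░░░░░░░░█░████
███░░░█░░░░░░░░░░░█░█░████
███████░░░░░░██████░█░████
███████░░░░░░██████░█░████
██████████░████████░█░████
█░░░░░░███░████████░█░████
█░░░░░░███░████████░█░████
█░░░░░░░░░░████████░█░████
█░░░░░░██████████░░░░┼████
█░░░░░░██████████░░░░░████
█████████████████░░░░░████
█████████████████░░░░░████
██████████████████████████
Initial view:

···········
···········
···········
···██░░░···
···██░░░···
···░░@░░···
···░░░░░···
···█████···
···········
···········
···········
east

···········
···········
···········
··██░░░◊···
··██░░░░···
··░░░@░░···
··░░░░░█···
··██████···
···········
···········
···········

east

···········
···········
···········
·██░░░◊█···
·██░░░░█···
·░░░░@░░···
·░░░░░█░···
·██████░···
···········
···········
···········

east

···········
···········
···········
██░░░◊██···
██░░░░██···
░░░░░@░█···
░░░░░█░█···
██████░█···
···········
···········
···········

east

···········
···········
···········
█░░░◊██░···
█░░░░██░···
░░░░░@█░···
░░░░█░█░···
█████░█░···
···········
···········
···········

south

···········
···········
█░░░◊██░···
█░░░░██░···
░░░░░░█░···
░░░░█@█░···
█████░█░···
···██░█░···
···········
···········
···········

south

···········
█░░░◊██░···
█░░░░██░···
░░░░░░█░···
░░░░█░█░···
█████@█░···
···██░█░···
···██░█░···
···········
···········
···········

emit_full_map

██░░░◊██░
██░░░░██░
░░░░░░░█░
░░░░░█░█░
██████@█░
····██░█░
····██░█░

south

█░░░◊██░···
█░░░░██░···
░░░░░░█░···
░░░░█░█░···
█████░█░···
···██@█░···
···██░█░···
···██░█░···
···········
···········
···········

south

█░░░░██░···
░░░░░░█░···
░░░░█░█░···
█████░█░···
···██░█░···
···██@█░···
···██░█░···
···██░█░···
···········
···········
···········

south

░░░░░░█░···
░░░░█░█░···
█████░█░···
···██░█░···
···██░█░···
···██@█░···
···██░█░···
···██░█░···
···········
···········
···········

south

░░░░█░█░···
█████░█░···
···██░█░···
···██░█░···
···██░█░···
···██@█░···
···██░█░···
···░░░░┼···
···········
···········
···········

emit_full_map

██░░░◊██░
██░░░░██░
░░░░░░░█░
░░░░░█░█░
██████░█░
····██░█░
····██░█░
····██░█░
····██@█░
····██░█░
····░░░░┼

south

█████░█░···
···██░█░···
···██░█░···
···██░█░···
···██░█░···
···██@█░···
···░░░░┼···
···░░░░░···
···········
···········
···········

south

···██░█░···
···██░█░···
···██░█░···
···██░█░···
···██░█░···
···░░@░┼···
···░░░░░···
···░░░░░···
···········
···········
███████████

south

···██░█░···
···██░█░···
···██░█░···
···██░█░···
···░░░░┼···
···░░@░░···
···░░░░░···
···░░░░░···
···········
███████████
███████████

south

···██░█░···
···██░█░···
···██░█░···
···░░░░┼···
···░░░░░···
···░░@░░···
···░░░░░···
···█████···
███████████
███████████
███████████

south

···██░█░···
···██░█░···
···░░░░┼···
···░░░░░···
···░░░░░···
···░░@░░···
···█████···
███████████
███████████
███████████
███████████

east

··██░█░····
··██░█░····
··░░░░┼····
··░░░░░█···
··░░░░░█···
··░░░@░█···
··██████···
███████████
███████████
███████████
███████████

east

·██░█░····█
·██░█░····█
·░░░░┼····█
·░░░░░██··█
·░░░░░██··█
·░░░░@██··█
·███████··█
███████████
███████████
███████████
███████████

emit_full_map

██░░░◊██░··
██░░░░██░··
░░░░░░░█░··
░░░░░█░█░··
██████░█░··
····██░█░··
····██░█░··
····██░█░··
····██░█░··
····██░█░··
····░░░░┼··
····░░░░░██
····░░░░░██
····░░░░@██
····███████

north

·██░█░····█
·██░█░····█
·██░█░····█
·░░░░┼██··█
·░░░░░██··█
·░░░░@██··█
·░░░░░██··█
·███████··█
███████████
███████████
███████████

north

·██░█░····█
·██░█░····█
·██░█░····█
·██░█░██··█
·░░░░┼██··█
·░░░░@██··█
·░░░░░██··█
·░░░░░██··█
·███████··█
███████████
███████████

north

·██░█░····█
·██░█░····█
·██░█░····█
·██░█░██··█
·██░█░██··█
·░░░░@██··█
·░░░░░██··█
·░░░░░██··█
·░░░░░██··█
·███████··█
███████████

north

███░█░····█
·██░█░····█
·██░█░····█
·██░█░██··█
·██░█░██··█
·██░█@██··█
·░░░░┼██··█
·░░░░░██··█
·░░░░░██··█
·░░░░░██··█
·███████··█

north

░░█░█░····█
███░█░····█
·██░█░····█
·██░█░██··█
·██░█░██··█
·██░█@██··█
·██░█░██··█
·░░░░┼██··█
·░░░░░██··█
·░░░░░██··█
·░░░░░██··█

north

░░░░█░····█
░░█░█░····█
███░█░····█
·██░█░██··█
·██░█░██··█
·██░█@██··█
·██░█░██··█
·██░█░██··█
·░░░░┼██··█
·░░░░░██··█
·░░░░░██··█

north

░░░██░····█
░░░░█░····█
░░█░█░····█
███░█░██··█
·██░█░██··█
·██░█@██··█
·██░█░██··█
·██░█░██··█
·██░█░██··█
·░░░░┼██··█
·░░░░░██··█

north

░░◊██░····█
░░░██░····█
░░░░█░····█
░░█░█░██··█
███░█░██··█
·██░█@██··█
·██░█░██··█
·██░█░██··█
·██░█░██··█
·██░█░██··█
·░░░░┼██··█

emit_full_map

██░░░◊██░··
██░░░░██░··
░░░░░░░█░··
░░░░░█░█░██
██████░█░██
····██░█@██
····██░█░██
····██░█░██
····██░█░██
····██░█░██
····░░░░┼██
····░░░░░██
····░░░░░██
····░░░░░██
····███████

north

··········█
░░◊██░····█
░░░██░····█
░░░░█░██··█
░░█░█░██··█
███░█@██··█
·██░█░██··█
·██░█░██··█
·██░█░██··█
·██░█░██··█
·██░█░██··█

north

··········█
··········█
░░◊██░····█
░░░██░██··█
░░░░█░██··█
░░█░█@██··█
███░█░██··█
·██░█░██··█
·██░█░██··█
·██░█░██··█
·██░█░██··█

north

··········█
··········█
··········█
░░◊██░██··█
░░░██░██··█
░░░░█@██··█
░░█░█░██··█
███░█░██··█
·██░█░██··█
·██░█░██··█
·██░█░██··█

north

··········█
··········█
··········█
···██░██··█
░░◊██░██··█
░░░██@██··█
░░░░█░██··█
░░█░█░██··█
███░█░██··█
·██░█░██··█
·██░█░██··█

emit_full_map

······██░██
██░░░◊██░██
██░░░░██@██
░░░░░░░█░██
░░░░░█░█░██
██████░█░██
····██░█░██
····██░█░██
····██░█░██
····██░█░██
····██░█░██
····░░░░┼██
····░░░░░██
····░░░░░██
····░░░░░██
····███████
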